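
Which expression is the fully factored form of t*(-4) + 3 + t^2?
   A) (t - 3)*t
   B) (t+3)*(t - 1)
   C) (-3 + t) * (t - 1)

We need to factor t*(-4) + 3 + t^2.
The factored form is (-3 + t) * (t - 1).
C) (-3 + t) * (t - 1)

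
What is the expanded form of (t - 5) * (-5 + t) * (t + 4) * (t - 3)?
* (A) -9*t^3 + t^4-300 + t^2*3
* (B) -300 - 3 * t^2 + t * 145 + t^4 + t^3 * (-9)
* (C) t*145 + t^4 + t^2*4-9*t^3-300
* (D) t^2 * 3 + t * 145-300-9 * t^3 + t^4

Expanding (t - 5) * (-5 + t) * (t + 4) * (t - 3):
= t^2 * 3 + t * 145-300-9 * t^3 + t^4
D) t^2 * 3 + t * 145-300-9 * t^3 + t^4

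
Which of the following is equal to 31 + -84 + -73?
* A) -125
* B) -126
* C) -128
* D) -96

First: 31 + -84 = -53
Then: -53 + -73 = -126
B) -126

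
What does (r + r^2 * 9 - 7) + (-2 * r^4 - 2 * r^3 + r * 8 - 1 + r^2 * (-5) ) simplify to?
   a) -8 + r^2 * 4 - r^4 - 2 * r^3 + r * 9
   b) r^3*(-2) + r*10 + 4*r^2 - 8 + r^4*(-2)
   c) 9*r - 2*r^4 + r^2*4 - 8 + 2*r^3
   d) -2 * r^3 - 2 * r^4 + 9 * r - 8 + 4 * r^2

Adding the polynomials and combining like terms:
(r + r^2*9 - 7) + (-2*r^4 - 2*r^3 + r*8 - 1 + r^2*(-5))
= -2 * r^3 - 2 * r^4 + 9 * r - 8 + 4 * r^2
d) -2 * r^3 - 2 * r^4 + 9 * r - 8 + 4 * r^2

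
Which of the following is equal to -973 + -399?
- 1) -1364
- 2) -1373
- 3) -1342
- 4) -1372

-973 + -399 = -1372
4) -1372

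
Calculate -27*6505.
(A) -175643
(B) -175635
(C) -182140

-27 * 6505 = -175635
B) -175635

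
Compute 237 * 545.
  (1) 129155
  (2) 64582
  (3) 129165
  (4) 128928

237 * 545 = 129165
3) 129165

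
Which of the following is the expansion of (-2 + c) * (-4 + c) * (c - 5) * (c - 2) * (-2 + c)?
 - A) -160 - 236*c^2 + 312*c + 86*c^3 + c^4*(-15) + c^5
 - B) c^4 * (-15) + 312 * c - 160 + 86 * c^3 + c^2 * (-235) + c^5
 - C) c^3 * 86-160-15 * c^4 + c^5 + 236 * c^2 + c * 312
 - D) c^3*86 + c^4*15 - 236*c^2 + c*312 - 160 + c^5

Expanding (-2 + c) * (-4 + c) * (c - 5) * (c - 2) * (-2 + c):
= -160 - 236*c^2 + 312*c + 86*c^3 + c^4*(-15) + c^5
A) -160 - 236*c^2 + 312*c + 86*c^3 + c^4*(-15) + c^5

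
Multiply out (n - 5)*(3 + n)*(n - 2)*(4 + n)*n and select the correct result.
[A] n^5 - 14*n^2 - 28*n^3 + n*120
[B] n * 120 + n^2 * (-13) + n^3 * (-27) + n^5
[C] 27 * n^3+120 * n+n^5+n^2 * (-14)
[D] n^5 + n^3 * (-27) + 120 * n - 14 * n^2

Expanding (n - 5)*(3 + n)*(n - 2)*(4 + n)*n:
= n^5 + n^3 * (-27) + 120 * n - 14 * n^2
D) n^5 + n^3 * (-27) + 120 * n - 14 * n^2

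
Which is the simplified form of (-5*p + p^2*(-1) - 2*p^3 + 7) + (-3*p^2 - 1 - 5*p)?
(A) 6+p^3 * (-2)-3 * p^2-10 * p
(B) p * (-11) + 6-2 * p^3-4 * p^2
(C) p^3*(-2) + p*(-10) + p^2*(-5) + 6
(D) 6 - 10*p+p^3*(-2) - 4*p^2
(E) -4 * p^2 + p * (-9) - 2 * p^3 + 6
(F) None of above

Adding the polynomials and combining like terms:
(-5*p + p^2*(-1) - 2*p^3 + 7) + (-3*p^2 - 1 - 5*p)
= 6 - 10*p+p^3*(-2) - 4*p^2
D) 6 - 10*p+p^3*(-2) - 4*p^2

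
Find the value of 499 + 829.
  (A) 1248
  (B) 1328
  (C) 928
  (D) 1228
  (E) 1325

499 + 829 = 1328
B) 1328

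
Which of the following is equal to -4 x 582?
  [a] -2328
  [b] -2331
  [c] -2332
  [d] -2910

-4 * 582 = -2328
a) -2328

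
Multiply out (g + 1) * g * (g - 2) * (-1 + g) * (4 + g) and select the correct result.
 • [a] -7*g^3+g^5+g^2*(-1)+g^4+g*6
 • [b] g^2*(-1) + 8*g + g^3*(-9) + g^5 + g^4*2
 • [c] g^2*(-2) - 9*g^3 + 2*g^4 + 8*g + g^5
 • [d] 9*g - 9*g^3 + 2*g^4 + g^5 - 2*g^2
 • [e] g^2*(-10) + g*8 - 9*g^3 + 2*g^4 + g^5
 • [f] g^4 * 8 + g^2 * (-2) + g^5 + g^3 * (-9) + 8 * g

Expanding (g + 1) * g * (g - 2) * (-1 + g) * (4 + g):
= g^2*(-2) - 9*g^3 + 2*g^4 + 8*g + g^5
c) g^2*(-2) - 9*g^3 + 2*g^4 + 8*g + g^5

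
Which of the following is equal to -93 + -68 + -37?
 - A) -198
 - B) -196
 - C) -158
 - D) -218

First: -93 + -68 = -161
Then: -161 + -37 = -198
A) -198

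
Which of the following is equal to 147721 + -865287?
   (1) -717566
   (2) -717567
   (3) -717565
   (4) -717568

147721 + -865287 = -717566
1) -717566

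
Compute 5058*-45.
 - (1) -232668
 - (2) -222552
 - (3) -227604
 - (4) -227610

5058 * -45 = -227610
4) -227610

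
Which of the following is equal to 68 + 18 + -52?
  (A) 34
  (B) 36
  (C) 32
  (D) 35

First: 68 + 18 = 86
Then: 86 + -52 = 34
A) 34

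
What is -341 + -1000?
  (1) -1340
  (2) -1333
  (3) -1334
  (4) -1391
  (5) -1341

-341 + -1000 = -1341
5) -1341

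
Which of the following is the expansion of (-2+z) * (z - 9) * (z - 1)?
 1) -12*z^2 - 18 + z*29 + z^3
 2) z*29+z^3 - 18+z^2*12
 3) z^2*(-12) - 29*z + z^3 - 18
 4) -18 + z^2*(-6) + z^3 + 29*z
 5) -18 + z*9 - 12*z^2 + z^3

Expanding (-2+z) * (z - 9) * (z - 1):
= -12*z^2 - 18 + z*29 + z^3
1) -12*z^2 - 18 + z*29 + z^3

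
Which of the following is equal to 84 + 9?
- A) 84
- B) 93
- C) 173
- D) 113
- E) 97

84 + 9 = 93
B) 93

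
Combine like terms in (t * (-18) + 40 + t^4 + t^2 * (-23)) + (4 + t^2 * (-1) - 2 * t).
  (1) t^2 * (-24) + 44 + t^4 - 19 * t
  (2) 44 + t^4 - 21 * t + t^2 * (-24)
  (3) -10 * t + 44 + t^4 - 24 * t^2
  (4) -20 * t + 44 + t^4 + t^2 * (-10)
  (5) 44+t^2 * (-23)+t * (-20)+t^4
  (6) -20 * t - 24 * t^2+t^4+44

Adding the polynomials and combining like terms:
(t*(-18) + 40 + t^4 + t^2*(-23)) + (4 + t^2*(-1) - 2*t)
= -20 * t - 24 * t^2+t^4+44
6) -20 * t - 24 * t^2+t^4+44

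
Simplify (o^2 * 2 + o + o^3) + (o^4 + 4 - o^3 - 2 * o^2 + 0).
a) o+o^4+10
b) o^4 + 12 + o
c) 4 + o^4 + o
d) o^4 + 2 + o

Adding the polynomials and combining like terms:
(o^2*2 + o + o^3) + (o^4 + 4 - o^3 - 2*o^2 + 0)
= 4 + o^4 + o
c) 4 + o^4 + o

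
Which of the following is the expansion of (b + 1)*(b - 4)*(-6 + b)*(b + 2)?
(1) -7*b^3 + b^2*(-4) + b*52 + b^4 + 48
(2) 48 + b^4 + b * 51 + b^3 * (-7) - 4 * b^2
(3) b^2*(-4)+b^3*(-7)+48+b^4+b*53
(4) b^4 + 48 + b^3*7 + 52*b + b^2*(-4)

Expanding (b + 1)*(b - 4)*(-6 + b)*(b + 2):
= -7*b^3 + b^2*(-4) + b*52 + b^4 + 48
1) -7*b^3 + b^2*(-4) + b*52 + b^4 + 48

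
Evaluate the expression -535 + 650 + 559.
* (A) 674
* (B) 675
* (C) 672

First: -535 + 650 = 115
Then: 115 + 559 = 674
A) 674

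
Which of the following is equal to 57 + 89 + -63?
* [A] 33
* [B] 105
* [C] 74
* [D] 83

First: 57 + 89 = 146
Then: 146 + -63 = 83
D) 83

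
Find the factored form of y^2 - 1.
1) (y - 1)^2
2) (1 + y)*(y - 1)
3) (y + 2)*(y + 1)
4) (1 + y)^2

We need to factor y^2 - 1.
The factored form is (1 + y)*(y - 1).
2) (1 + y)*(y - 1)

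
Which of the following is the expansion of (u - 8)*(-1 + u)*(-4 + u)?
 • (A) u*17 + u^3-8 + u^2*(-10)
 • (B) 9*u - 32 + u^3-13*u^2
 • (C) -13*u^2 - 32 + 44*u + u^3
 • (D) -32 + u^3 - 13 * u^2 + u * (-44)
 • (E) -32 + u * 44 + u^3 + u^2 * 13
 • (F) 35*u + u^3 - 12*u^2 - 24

Expanding (u - 8)*(-1 + u)*(-4 + u):
= -13*u^2 - 32 + 44*u + u^3
C) -13*u^2 - 32 + 44*u + u^3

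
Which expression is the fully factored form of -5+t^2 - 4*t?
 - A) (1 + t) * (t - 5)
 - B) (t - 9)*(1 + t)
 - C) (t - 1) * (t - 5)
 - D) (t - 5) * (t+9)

We need to factor -5+t^2 - 4*t.
The factored form is (1 + t) * (t - 5).
A) (1 + t) * (t - 5)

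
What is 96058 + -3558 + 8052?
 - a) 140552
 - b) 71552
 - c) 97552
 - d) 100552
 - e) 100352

First: 96058 + -3558 = 92500
Then: 92500 + 8052 = 100552
d) 100552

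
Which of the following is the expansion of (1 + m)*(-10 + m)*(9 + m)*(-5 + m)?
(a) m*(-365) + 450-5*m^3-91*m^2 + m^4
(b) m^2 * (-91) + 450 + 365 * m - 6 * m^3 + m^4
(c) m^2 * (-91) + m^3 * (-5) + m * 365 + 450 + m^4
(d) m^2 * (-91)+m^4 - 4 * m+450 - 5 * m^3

Expanding (1 + m)*(-10 + m)*(9 + m)*(-5 + m):
= m^2 * (-91) + m^3 * (-5) + m * 365 + 450 + m^4
c) m^2 * (-91) + m^3 * (-5) + m * 365 + 450 + m^4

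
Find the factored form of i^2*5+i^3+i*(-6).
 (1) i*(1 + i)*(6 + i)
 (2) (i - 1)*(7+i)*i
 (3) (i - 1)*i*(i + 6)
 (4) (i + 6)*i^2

We need to factor i^2*5+i^3+i*(-6).
The factored form is (i - 1)*i*(i + 6).
3) (i - 1)*i*(i + 6)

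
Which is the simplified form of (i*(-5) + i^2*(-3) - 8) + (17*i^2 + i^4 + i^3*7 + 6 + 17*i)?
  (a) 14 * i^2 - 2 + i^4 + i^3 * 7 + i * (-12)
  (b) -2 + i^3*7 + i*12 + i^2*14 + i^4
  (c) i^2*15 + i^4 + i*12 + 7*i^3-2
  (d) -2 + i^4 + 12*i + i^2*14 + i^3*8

Adding the polynomials and combining like terms:
(i*(-5) + i^2*(-3) - 8) + (17*i^2 + i^4 + i^3*7 + 6 + 17*i)
= -2 + i^3*7 + i*12 + i^2*14 + i^4
b) -2 + i^3*7 + i*12 + i^2*14 + i^4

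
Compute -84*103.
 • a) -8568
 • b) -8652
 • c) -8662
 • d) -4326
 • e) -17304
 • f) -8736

-84 * 103 = -8652
b) -8652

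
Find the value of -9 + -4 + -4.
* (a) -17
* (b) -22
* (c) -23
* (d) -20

First: -9 + -4 = -13
Then: -13 + -4 = -17
a) -17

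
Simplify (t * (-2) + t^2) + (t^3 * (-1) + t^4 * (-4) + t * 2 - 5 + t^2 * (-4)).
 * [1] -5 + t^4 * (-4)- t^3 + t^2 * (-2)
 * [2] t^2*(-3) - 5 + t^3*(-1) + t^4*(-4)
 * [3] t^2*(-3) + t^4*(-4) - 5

Adding the polynomials and combining like terms:
(t*(-2) + t^2) + (t^3*(-1) + t^4*(-4) + t*2 - 5 + t^2*(-4))
= t^2*(-3) - 5 + t^3*(-1) + t^4*(-4)
2) t^2*(-3) - 5 + t^3*(-1) + t^4*(-4)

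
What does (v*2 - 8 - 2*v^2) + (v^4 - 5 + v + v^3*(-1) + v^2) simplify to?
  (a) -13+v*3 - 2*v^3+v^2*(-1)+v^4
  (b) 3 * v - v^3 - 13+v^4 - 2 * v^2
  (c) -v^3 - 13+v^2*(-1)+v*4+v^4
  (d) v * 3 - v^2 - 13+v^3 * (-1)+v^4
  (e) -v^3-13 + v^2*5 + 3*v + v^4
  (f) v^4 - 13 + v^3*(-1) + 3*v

Adding the polynomials and combining like terms:
(v*2 - 8 - 2*v^2) + (v^4 - 5 + v + v^3*(-1) + v^2)
= v * 3 - v^2 - 13+v^3 * (-1)+v^4
d) v * 3 - v^2 - 13+v^3 * (-1)+v^4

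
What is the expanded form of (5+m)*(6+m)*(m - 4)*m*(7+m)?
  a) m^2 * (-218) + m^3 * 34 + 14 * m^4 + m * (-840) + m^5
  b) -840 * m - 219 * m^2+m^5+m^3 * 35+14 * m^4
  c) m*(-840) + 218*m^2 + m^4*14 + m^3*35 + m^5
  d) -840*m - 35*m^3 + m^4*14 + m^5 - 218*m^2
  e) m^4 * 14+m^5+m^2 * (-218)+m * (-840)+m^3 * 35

Expanding (5+m)*(6+m)*(m - 4)*m*(7+m):
= m^4 * 14+m^5+m^2 * (-218)+m * (-840)+m^3 * 35
e) m^4 * 14+m^5+m^2 * (-218)+m * (-840)+m^3 * 35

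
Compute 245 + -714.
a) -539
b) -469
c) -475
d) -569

245 + -714 = -469
b) -469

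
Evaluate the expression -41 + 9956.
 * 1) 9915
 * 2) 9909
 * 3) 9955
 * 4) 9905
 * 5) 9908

-41 + 9956 = 9915
1) 9915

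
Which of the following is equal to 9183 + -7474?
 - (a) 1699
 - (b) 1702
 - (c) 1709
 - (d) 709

9183 + -7474 = 1709
c) 1709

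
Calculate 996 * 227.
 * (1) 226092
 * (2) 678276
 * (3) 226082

996 * 227 = 226092
1) 226092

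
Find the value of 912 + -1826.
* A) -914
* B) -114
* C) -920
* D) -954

912 + -1826 = -914
A) -914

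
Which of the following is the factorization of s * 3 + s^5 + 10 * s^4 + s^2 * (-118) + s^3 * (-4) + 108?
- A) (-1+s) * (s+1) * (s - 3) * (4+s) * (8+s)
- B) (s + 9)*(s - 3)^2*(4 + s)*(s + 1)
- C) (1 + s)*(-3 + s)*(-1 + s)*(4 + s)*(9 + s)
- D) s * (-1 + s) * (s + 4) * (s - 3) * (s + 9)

We need to factor s * 3 + s^5 + 10 * s^4 + s^2 * (-118) + s^3 * (-4) + 108.
The factored form is (1 + s)*(-3 + s)*(-1 + s)*(4 + s)*(9 + s).
C) (1 + s)*(-3 + s)*(-1 + s)*(4 + s)*(9 + s)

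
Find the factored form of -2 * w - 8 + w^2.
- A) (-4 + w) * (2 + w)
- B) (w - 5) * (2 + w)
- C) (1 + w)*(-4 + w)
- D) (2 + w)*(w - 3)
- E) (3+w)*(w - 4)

We need to factor -2 * w - 8 + w^2.
The factored form is (-4 + w) * (2 + w).
A) (-4 + w) * (2 + w)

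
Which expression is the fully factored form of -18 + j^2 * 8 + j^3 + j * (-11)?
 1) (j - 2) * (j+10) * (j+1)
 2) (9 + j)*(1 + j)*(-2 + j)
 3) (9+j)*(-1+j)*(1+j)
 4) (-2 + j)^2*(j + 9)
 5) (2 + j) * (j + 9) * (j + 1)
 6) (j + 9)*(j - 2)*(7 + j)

We need to factor -18 + j^2 * 8 + j^3 + j * (-11).
The factored form is (9 + j)*(1 + j)*(-2 + j).
2) (9 + j)*(1 + j)*(-2 + j)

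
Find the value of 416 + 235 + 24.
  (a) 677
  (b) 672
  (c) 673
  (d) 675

First: 416 + 235 = 651
Then: 651 + 24 = 675
d) 675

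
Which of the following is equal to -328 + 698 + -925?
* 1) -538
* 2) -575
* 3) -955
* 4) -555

First: -328 + 698 = 370
Then: 370 + -925 = -555
4) -555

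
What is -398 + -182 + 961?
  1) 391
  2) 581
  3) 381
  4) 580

First: -398 + -182 = -580
Then: -580 + 961 = 381
3) 381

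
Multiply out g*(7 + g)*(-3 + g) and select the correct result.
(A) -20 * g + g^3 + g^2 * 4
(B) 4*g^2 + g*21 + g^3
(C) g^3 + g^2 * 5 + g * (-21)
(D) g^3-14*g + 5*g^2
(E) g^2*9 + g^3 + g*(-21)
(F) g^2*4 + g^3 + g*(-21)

Expanding g*(7 + g)*(-3 + g):
= g^2*4 + g^3 + g*(-21)
F) g^2*4 + g^3 + g*(-21)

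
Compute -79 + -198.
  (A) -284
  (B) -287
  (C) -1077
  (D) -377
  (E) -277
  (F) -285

-79 + -198 = -277
E) -277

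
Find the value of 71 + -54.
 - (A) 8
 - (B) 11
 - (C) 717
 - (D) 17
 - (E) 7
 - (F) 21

71 + -54 = 17
D) 17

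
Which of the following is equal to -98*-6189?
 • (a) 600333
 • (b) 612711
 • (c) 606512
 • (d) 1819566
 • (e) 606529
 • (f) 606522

-98 * -6189 = 606522
f) 606522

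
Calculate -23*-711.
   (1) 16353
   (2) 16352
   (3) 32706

-23 * -711 = 16353
1) 16353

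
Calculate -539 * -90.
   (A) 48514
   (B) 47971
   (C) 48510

-539 * -90 = 48510
C) 48510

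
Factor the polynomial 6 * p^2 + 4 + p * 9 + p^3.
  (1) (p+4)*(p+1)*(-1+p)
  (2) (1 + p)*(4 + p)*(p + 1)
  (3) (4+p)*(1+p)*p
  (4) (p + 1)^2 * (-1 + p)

We need to factor 6 * p^2 + 4 + p * 9 + p^3.
The factored form is (1 + p)*(4 + p)*(p + 1).
2) (1 + p)*(4 + p)*(p + 1)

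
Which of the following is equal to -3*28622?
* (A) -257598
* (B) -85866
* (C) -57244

-3 * 28622 = -85866
B) -85866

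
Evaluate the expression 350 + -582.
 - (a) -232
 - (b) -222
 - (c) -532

350 + -582 = -232
a) -232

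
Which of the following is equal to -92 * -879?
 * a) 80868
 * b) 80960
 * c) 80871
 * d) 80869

-92 * -879 = 80868
a) 80868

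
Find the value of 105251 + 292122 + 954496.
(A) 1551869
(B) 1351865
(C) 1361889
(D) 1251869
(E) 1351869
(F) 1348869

First: 105251 + 292122 = 397373
Then: 397373 + 954496 = 1351869
E) 1351869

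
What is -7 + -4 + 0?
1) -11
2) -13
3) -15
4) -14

First: -7 + -4 = -11
Then: -11 + 0 = -11
1) -11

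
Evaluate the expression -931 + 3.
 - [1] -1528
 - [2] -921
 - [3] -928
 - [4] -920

-931 + 3 = -928
3) -928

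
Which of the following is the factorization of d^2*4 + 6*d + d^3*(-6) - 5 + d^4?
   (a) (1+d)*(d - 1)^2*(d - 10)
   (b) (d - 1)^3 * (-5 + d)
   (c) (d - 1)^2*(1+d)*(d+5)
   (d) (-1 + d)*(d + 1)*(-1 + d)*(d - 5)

We need to factor d^2*4 + 6*d + d^3*(-6) - 5 + d^4.
The factored form is (-1 + d)*(d + 1)*(-1 + d)*(d - 5).
d) (-1 + d)*(d + 1)*(-1 + d)*(d - 5)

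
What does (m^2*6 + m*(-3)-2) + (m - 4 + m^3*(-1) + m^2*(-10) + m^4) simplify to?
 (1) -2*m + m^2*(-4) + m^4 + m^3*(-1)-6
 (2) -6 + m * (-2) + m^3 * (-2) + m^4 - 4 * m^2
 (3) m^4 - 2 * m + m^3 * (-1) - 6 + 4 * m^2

Adding the polynomials and combining like terms:
(m^2*6 + m*(-3) - 2) + (m - 4 + m^3*(-1) + m^2*(-10) + m^4)
= -2*m + m^2*(-4) + m^4 + m^3*(-1)-6
1) -2*m + m^2*(-4) + m^4 + m^3*(-1)-6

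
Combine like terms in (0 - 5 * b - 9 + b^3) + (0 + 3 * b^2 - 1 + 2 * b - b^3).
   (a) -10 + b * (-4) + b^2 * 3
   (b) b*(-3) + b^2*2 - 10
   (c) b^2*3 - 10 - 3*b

Adding the polynomials and combining like terms:
(0 - 5*b - 9 + b^3) + (0 + 3*b^2 - 1 + 2*b - b^3)
= b^2*3 - 10 - 3*b
c) b^2*3 - 10 - 3*b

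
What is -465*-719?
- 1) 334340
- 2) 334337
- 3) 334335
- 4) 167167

-465 * -719 = 334335
3) 334335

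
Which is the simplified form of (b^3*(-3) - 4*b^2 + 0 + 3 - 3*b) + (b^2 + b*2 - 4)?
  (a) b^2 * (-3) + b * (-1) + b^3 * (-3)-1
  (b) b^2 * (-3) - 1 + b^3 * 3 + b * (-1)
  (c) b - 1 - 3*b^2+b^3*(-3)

Adding the polynomials and combining like terms:
(b^3*(-3) - 4*b^2 + 0 + 3 - 3*b) + (b^2 + b*2 - 4)
= b^2 * (-3) + b * (-1) + b^3 * (-3)-1
a) b^2 * (-3) + b * (-1) + b^3 * (-3)-1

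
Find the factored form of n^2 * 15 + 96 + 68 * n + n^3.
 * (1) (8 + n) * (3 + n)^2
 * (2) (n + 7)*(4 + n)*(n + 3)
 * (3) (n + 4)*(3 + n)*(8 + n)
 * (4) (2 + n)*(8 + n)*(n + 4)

We need to factor n^2 * 15 + 96 + 68 * n + n^3.
The factored form is (n + 4)*(3 + n)*(8 + n).
3) (n + 4)*(3 + n)*(8 + n)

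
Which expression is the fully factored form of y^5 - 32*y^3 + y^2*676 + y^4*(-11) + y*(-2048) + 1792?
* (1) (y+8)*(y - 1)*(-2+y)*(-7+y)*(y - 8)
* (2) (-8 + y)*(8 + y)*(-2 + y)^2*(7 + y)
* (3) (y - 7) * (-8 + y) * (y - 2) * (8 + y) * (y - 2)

We need to factor y^5 - 32*y^3 + y^2*676 + y^4*(-11) + y*(-2048) + 1792.
The factored form is (y - 7) * (-8 + y) * (y - 2) * (8 + y) * (y - 2).
3) (y - 7) * (-8 + y) * (y - 2) * (8 + y) * (y - 2)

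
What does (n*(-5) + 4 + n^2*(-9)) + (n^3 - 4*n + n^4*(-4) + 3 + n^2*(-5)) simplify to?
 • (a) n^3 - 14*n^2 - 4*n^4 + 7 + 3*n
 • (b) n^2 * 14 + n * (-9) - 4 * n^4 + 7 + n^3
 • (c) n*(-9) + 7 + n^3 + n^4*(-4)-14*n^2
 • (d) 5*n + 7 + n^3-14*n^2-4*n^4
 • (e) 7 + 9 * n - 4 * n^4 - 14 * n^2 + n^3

Adding the polynomials and combining like terms:
(n*(-5) + 4 + n^2*(-9)) + (n^3 - 4*n + n^4*(-4) + 3 + n^2*(-5))
= n*(-9) + 7 + n^3 + n^4*(-4)-14*n^2
c) n*(-9) + 7 + n^3 + n^4*(-4)-14*n^2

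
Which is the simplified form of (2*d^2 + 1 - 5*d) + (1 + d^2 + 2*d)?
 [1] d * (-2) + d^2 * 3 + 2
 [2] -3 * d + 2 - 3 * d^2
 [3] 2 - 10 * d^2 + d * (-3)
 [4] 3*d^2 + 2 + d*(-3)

Adding the polynomials and combining like terms:
(2*d^2 + 1 - 5*d) + (1 + d^2 + 2*d)
= 3*d^2 + 2 + d*(-3)
4) 3*d^2 + 2 + d*(-3)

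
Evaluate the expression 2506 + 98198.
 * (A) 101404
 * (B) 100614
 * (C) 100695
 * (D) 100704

2506 + 98198 = 100704
D) 100704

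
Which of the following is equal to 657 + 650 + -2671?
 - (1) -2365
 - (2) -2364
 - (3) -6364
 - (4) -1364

First: 657 + 650 = 1307
Then: 1307 + -2671 = -1364
4) -1364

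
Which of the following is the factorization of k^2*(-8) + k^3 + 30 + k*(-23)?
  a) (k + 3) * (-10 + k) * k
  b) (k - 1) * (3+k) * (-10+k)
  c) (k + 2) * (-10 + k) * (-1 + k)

We need to factor k^2*(-8) + k^3 + 30 + k*(-23).
The factored form is (k - 1) * (3+k) * (-10+k).
b) (k - 1) * (3+k) * (-10+k)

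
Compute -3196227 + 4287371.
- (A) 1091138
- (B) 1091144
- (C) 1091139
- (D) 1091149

-3196227 + 4287371 = 1091144
B) 1091144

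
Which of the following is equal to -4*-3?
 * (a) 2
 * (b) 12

-4 * -3 = 12
b) 12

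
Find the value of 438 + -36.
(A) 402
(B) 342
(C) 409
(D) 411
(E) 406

438 + -36 = 402
A) 402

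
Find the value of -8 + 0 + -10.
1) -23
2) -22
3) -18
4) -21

First: -8 + 0 = -8
Then: -8 + -10 = -18
3) -18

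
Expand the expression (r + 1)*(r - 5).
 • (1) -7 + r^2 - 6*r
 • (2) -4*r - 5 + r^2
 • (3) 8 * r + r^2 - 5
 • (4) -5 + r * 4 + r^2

Expanding (r + 1)*(r - 5):
= -4*r - 5 + r^2
2) -4*r - 5 + r^2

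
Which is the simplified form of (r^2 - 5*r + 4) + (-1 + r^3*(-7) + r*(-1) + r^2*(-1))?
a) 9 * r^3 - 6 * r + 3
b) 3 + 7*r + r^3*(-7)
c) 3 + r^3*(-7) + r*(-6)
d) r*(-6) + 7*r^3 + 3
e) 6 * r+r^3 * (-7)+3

Adding the polynomials and combining like terms:
(r^2 - 5*r + 4) + (-1 + r^3*(-7) + r*(-1) + r^2*(-1))
= 3 + r^3*(-7) + r*(-6)
c) 3 + r^3*(-7) + r*(-6)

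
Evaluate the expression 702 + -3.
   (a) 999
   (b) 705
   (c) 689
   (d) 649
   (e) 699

702 + -3 = 699
e) 699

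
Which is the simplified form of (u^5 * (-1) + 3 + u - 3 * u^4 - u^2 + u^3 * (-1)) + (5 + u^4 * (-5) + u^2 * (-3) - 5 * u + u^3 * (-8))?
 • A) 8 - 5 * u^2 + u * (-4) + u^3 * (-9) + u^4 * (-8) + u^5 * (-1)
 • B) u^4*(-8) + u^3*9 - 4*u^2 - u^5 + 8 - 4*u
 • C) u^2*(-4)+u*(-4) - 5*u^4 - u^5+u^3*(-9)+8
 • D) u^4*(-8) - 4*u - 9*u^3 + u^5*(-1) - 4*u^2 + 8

Adding the polynomials and combining like terms:
(u^5*(-1) + 3 + u - 3*u^4 - u^2 + u^3*(-1)) + (5 + u^4*(-5) + u^2*(-3) - 5*u + u^3*(-8))
= u^4*(-8) - 4*u - 9*u^3 + u^5*(-1) - 4*u^2 + 8
D) u^4*(-8) - 4*u - 9*u^3 + u^5*(-1) - 4*u^2 + 8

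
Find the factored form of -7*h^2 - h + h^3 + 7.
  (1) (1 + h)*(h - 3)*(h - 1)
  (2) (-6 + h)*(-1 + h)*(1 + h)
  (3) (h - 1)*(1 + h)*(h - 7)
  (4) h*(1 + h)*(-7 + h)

We need to factor -7*h^2 - h + h^3 + 7.
The factored form is (h - 1)*(1 + h)*(h - 7).
3) (h - 1)*(1 + h)*(h - 7)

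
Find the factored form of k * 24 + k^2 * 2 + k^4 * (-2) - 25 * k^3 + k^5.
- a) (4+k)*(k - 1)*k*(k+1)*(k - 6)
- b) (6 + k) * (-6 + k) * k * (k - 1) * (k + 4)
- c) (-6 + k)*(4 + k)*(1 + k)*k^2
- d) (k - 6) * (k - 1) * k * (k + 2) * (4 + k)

We need to factor k * 24 + k^2 * 2 + k^4 * (-2) - 25 * k^3 + k^5.
The factored form is (4+k)*(k - 1)*k*(k+1)*(k - 6).
a) (4+k)*(k - 1)*k*(k+1)*(k - 6)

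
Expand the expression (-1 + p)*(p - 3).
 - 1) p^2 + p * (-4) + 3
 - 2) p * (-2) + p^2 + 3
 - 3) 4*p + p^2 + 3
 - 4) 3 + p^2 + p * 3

Expanding (-1 + p)*(p - 3):
= p^2 + p * (-4) + 3
1) p^2 + p * (-4) + 3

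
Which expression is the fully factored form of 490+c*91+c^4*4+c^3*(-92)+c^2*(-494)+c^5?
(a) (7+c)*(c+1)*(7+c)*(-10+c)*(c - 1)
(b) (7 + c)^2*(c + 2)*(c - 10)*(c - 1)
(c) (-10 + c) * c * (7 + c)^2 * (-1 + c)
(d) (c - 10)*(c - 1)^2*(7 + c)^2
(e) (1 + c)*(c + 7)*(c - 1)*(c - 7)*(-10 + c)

We need to factor 490+c*91+c^4*4+c^3*(-92)+c^2*(-494)+c^5.
The factored form is (7+c)*(c+1)*(7+c)*(-10+c)*(c - 1).
a) (7+c)*(c+1)*(7+c)*(-10+c)*(c - 1)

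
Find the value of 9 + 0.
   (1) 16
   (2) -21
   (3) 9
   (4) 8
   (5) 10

9 + 0 = 9
3) 9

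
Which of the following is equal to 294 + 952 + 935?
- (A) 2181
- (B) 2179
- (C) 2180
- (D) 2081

First: 294 + 952 = 1246
Then: 1246 + 935 = 2181
A) 2181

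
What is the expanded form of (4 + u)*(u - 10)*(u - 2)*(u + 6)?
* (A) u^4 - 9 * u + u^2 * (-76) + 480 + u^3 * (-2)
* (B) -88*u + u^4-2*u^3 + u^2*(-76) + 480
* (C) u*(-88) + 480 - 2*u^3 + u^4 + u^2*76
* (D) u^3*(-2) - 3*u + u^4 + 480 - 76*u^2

Expanding (4 + u)*(u - 10)*(u - 2)*(u + 6):
= -88*u + u^4-2*u^3 + u^2*(-76) + 480
B) -88*u + u^4-2*u^3 + u^2*(-76) + 480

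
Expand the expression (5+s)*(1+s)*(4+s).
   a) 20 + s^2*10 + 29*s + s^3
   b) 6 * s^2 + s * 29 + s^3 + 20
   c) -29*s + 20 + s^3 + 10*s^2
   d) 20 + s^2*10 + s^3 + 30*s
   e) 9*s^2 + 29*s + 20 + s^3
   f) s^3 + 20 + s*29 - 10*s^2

Expanding (5+s)*(1+s)*(4+s):
= 20 + s^2*10 + 29*s + s^3
a) 20 + s^2*10 + 29*s + s^3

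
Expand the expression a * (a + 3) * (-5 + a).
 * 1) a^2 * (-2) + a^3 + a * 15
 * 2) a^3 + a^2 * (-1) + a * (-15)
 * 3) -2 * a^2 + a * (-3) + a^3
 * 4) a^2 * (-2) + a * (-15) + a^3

Expanding a * (a + 3) * (-5 + a):
= a^2 * (-2) + a * (-15) + a^3
4) a^2 * (-2) + a * (-15) + a^3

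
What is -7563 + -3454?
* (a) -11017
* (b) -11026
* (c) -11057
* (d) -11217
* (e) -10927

-7563 + -3454 = -11017
a) -11017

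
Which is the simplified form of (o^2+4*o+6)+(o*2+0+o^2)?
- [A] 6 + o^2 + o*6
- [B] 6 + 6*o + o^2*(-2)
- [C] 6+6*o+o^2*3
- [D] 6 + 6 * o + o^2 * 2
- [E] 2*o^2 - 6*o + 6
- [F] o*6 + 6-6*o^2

Adding the polynomials and combining like terms:
(o^2 + 4*o + 6) + (o*2 + 0 + o^2)
= 6 + 6 * o + o^2 * 2
D) 6 + 6 * o + o^2 * 2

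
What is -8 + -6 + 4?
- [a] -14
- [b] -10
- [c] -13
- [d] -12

First: -8 + -6 = -14
Then: -14 + 4 = -10
b) -10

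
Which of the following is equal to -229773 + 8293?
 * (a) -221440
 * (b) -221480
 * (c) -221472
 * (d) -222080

-229773 + 8293 = -221480
b) -221480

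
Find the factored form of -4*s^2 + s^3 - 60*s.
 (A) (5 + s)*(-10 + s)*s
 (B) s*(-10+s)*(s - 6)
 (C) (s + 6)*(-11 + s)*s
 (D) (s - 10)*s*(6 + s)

We need to factor -4*s^2 + s^3 - 60*s.
The factored form is (s - 10)*s*(6 + s).
D) (s - 10)*s*(6 + s)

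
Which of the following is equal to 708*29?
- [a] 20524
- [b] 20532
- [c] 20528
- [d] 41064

708 * 29 = 20532
b) 20532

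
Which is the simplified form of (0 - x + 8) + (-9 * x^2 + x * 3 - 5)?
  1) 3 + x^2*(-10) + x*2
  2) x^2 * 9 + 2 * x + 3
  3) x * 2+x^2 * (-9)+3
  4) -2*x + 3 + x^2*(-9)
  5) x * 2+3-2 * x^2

Adding the polynomials and combining like terms:
(0 - x + 8) + (-9*x^2 + x*3 - 5)
= x * 2+x^2 * (-9)+3
3) x * 2+x^2 * (-9)+3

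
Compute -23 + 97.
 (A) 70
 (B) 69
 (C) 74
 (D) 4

-23 + 97 = 74
C) 74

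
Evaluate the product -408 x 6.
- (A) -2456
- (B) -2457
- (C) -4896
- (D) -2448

-408 * 6 = -2448
D) -2448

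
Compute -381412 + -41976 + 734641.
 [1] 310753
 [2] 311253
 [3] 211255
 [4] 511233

First: -381412 + -41976 = -423388
Then: -423388 + 734641 = 311253
2) 311253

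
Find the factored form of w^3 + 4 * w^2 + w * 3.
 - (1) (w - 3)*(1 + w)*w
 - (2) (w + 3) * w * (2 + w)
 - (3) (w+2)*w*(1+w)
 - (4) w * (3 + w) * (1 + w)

We need to factor w^3 + 4 * w^2 + w * 3.
The factored form is w * (3 + w) * (1 + w).
4) w * (3 + w) * (1 + w)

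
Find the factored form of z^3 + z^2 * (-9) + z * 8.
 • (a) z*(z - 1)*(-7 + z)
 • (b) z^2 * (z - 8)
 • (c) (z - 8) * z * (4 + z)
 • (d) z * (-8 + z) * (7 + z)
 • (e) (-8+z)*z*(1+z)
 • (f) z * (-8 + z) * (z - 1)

We need to factor z^3 + z^2 * (-9) + z * 8.
The factored form is z * (-8 + z) * (z - 1).
f) z * (-8 + z) * (z - 1)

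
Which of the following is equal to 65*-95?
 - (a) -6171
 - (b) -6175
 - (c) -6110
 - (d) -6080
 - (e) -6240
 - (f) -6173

65 * -95 = -6175
b) -6175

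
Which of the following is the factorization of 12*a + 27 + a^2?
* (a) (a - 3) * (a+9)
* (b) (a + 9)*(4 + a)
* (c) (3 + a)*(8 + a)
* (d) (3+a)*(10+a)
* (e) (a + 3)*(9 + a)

We need to factor 12*a + 27 + a^2.
The factored form is (a + 3)*(9 + a).
e) (a + 3)*(9 + a)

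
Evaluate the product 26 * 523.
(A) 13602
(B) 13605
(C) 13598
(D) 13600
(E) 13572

26 * 523 = 13598
C) 13598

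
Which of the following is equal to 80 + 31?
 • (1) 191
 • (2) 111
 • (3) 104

80 + 31 = 111
2) 111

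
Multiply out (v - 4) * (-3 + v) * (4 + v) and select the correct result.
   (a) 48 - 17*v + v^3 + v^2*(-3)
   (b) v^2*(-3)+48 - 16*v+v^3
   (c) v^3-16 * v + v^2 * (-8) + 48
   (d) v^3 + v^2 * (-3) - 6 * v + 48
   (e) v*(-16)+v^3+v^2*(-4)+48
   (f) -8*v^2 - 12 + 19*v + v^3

Expanding (v - 4) * (-3 + v) * (4 + v):
= v^2*(-3)+48 - 16*v+v^3
b) v^2*(-3)+48 - 16*v+v^3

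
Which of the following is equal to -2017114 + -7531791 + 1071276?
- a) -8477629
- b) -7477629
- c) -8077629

First: -2017114 + -7531791 = -9548905
Then: -9548905 + 1071276 = -8477629
a) -8477629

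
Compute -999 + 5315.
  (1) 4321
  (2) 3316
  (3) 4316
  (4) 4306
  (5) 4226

-999 + 5315 = 4316
3) 4316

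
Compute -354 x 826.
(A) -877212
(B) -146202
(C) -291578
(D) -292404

-354 * 826 = -292404
D) -292404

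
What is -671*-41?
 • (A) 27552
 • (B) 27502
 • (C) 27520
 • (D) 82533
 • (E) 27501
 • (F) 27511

-671 * -41 = 27511
F) 27511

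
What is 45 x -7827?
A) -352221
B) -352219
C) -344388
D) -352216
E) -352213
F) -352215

45 * -7827 = -352215
F) -352215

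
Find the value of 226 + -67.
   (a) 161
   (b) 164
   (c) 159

226 + -67 = 159
c) 159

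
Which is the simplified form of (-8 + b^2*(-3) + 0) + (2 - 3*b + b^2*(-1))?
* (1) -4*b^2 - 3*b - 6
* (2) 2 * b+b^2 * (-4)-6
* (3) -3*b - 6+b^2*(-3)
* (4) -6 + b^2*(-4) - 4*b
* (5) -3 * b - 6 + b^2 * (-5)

Adding the polynomials and combining like terms:
(-8 + b^2*(-3) + 0) + (2 - 3*b + b^2*(-1))
= -4*b^2 - 3*b - 6
1) -4*b^2 - 3*b - 6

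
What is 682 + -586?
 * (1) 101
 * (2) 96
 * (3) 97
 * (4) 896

682 + -586 = 96
2) 96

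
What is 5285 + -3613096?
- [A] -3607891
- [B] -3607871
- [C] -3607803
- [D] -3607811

5285 + -3613096 = -3607811
D) -3607811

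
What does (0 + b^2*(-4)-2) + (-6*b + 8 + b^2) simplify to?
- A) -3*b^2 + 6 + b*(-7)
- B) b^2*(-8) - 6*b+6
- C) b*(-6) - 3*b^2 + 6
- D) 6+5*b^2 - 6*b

Adding the polynomials and combining like terms:
(0 + b^2*(-4) - 2) + (-6*b + 8 + b^2)
= b*(-6) - 3*b^2 + 6
C) b*(-6) - 3*b^2 + 6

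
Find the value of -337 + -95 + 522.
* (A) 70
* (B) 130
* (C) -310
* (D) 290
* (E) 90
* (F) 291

First: -337 + -95 = -432
Then: -432 + 522 = 90
E) 90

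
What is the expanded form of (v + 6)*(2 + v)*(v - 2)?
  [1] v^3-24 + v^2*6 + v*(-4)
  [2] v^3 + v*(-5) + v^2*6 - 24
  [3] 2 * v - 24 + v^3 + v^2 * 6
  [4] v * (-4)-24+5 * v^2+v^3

Expanding (v + 6)*(2 + v)*(v - 2):
= v^3-24 + v^2*6 + v*(-4)
1) v^3-24 + v^2*6 + v*(-4)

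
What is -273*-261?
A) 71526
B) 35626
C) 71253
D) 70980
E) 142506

-273 * -261 = 71253
C) 71253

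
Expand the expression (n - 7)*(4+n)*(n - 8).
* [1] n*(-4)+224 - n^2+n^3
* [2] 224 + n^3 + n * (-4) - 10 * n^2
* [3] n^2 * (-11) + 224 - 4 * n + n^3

Expanding (n - 7)*(4+n)*(n - 8):
= n^2 * (-11) + 224 - 4 * n + n^3
3) n^2 * (-11) + 224 - 4 * n + n^3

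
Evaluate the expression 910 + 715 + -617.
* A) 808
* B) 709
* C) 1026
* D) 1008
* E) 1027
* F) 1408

First: 910 + 715 = 1625
Then: 1625 + -617 = 1008
D) 1008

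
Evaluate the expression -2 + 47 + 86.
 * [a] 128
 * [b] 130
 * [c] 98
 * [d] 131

First: -2 + 47 = 45
Then: 45 + 86 = 131
d) 131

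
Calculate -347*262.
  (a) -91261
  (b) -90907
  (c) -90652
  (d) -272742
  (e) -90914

-347 * 262 = -90914
e) -90914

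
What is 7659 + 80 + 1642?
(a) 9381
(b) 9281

First: 7659 + 80 = 7739
Then: 7739 + 1642 = 9381
a) 9381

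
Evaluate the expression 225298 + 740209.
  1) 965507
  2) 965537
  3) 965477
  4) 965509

225298 + 740209 = 965507
1) 965507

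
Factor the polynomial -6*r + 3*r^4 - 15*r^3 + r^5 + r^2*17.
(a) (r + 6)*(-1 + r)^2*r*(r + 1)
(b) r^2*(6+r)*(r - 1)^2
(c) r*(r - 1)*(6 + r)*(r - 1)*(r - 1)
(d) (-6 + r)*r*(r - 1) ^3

We need to factor -6*r + 3*r^4 - 15*r^3 + r^5 + r^2*17.
The factored form is r*(r - 1)*(6 + r)*(r - 1)*(r - 1).
c) r*(r - 1)*(6 + r)*(r - 1)*(r - 1)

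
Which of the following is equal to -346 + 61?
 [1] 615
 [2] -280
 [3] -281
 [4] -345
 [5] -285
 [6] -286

-346 + 61 = -285
5) -285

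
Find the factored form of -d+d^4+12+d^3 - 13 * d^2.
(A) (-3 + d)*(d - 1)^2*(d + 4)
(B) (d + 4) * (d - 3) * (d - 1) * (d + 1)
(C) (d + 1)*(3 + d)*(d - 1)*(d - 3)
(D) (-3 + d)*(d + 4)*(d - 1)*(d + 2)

We need to factor -d+d^4+12+d^3 - 13 * d^2.
The factored form is (d + 4) * (d - 3) * (d - 1) * (d + 1).
B) (d + 4) * (d - 3) * (d - 1) * (d + 1)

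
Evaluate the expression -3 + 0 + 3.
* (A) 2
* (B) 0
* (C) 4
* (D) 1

First: -3 + 0 = -3
Then: -3 + 3 = 0
B) 0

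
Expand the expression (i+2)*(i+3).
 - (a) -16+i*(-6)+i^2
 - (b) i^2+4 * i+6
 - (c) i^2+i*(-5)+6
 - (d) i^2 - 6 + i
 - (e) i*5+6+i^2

Expanding (i+2)*(i+3):
= i*5+6+i^2
e) i*5+6+i^2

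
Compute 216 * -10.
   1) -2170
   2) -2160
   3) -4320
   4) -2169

216 * -10 = -2160
2) -2160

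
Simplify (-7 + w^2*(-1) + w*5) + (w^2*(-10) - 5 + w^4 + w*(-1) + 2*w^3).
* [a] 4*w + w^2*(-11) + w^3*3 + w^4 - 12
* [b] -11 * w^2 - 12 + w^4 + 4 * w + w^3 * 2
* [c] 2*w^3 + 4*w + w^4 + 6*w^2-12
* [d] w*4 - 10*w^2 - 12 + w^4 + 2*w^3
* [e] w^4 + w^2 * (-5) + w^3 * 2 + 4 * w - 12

Adding the polynomials and combining like terms:
(-7 + w^2*(-1) + w*5) + (w^2*(-10) - 5 + w^4 + w*(-1) + 2*w^3)
= -11 * w^2 - 12 + w^4 + 4 * w + w^3 * 2
b) -11 * w^2 - 12 + w^4 + 4 * w + w^3 * 2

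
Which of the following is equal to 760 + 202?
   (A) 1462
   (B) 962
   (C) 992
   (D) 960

760 + 202 = 962
B) 962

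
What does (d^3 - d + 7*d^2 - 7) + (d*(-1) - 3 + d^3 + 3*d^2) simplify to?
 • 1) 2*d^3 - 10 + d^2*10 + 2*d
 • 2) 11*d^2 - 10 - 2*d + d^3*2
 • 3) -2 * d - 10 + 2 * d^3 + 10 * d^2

Adding the polynomials and combining like terms:
(d^3 - d + 7*d^2 - 7) + (d*(-1) - 3 + d^3 + 3*d^2)
= -2 * d - 10 + 2 * d^3 + 10 * d^2
3) -2 * d - 10 + 2 * d^3 + 10 * d^2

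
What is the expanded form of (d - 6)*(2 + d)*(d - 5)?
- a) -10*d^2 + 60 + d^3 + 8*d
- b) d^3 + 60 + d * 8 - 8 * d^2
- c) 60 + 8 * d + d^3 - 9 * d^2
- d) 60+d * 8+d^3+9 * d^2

Expanding (d - 6)*(2 + d)*(d - 5):
= 60 + 8 * d + d^3 - 9 * d^2
c) 60 + 8 * d + d^3 - 9 * d^2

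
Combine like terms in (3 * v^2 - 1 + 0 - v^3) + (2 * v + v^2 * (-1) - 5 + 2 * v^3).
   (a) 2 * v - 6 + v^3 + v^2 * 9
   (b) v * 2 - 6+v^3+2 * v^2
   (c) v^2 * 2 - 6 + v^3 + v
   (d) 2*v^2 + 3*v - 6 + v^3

Adding the polynomials and combining like terms:
(3*v^2 - 1 + 0 - v^3) + (2*v + v^2*(-1) - 5 + 2*v^3)
= v * 2 - 6+v^3+2 * v^2
b) v * 2 - 6+v^3+2 * v^2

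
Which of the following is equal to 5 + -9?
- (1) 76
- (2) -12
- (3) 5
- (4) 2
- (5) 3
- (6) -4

5 + -9 = -4
6) -4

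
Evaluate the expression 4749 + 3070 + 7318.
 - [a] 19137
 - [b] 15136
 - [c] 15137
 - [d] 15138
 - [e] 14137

First: 4749 + 3070 = 7819
Then: 7819 + 7318 = 15137
c) 15137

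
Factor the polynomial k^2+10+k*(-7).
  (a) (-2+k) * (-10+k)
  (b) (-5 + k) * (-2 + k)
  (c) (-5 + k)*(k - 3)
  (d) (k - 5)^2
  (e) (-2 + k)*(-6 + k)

We need to factor k^2+10+k*(-7).
The factored form is (-5 + k) * (-2 + k).
b) (-5 + k) * (-2 + k)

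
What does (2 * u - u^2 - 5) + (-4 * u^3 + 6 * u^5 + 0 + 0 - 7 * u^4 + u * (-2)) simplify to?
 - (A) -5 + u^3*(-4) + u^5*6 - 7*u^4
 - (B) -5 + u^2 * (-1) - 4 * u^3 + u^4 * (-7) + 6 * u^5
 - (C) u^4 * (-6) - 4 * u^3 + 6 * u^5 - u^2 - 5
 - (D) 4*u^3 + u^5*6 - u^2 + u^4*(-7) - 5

Adding the polynomials and combining like terms:
(2*u - u^2 - 5) + (-4*u^3 + 6*u^5 + 0 + 0 - 7*u^4 + u*(-2))
= -5 + u^2 * (-1) - 4 * u^3 + u^4 * (-7) + 6 * u^5
B) -5 + u^2 * (-1) - 4 * u^3 + u^4 * (-7) + 6 * u^5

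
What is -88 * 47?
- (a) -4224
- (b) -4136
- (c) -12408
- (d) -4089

-88 * 47 = -4136
b) -4136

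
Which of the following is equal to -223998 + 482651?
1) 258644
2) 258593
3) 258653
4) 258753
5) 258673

-223998 + 482651 = 258653
3) 258653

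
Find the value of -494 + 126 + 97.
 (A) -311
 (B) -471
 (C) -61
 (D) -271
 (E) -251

First: -494 + 126 = -368
Then: -368 + 97 = -271
D) -271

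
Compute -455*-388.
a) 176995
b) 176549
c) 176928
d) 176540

-455 * -388 = 176540
d) 176540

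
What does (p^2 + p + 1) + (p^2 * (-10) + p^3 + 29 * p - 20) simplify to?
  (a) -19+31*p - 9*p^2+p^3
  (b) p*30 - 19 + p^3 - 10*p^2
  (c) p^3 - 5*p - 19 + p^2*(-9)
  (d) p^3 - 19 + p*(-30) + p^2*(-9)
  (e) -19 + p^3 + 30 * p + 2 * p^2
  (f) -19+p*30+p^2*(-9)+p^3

Adding the polynomials and combining like terms:
(p^2 + p + 1) + (p^2*(-10) + p^3 + 29*p - 20)
= -19+p*30+p^2*(-9)+p^3
f) -19+p*30+p^2*(-9)+p^3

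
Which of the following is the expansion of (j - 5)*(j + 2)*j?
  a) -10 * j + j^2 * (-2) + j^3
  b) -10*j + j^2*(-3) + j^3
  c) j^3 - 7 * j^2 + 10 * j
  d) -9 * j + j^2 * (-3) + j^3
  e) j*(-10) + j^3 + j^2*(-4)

Expanding (j - 5)*(j + 2)*j:
= -10*j + j^2*(-3) + j^3
b) -10*j + j^2*(-3) + j^3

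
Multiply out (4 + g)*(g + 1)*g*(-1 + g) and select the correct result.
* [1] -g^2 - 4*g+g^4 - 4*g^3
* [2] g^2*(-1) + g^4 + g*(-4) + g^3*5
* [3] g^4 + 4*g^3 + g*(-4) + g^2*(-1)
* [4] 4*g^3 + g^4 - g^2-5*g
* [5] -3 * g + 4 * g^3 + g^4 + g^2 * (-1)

Expanding (4 + g)*(g + 1)*g*(-1 + g):
= g^4 + 4*g^3 + g*(-4) + g^2*(-1)
3) g^4 + 4*g^3 + g*(-4) + g^2*(-1)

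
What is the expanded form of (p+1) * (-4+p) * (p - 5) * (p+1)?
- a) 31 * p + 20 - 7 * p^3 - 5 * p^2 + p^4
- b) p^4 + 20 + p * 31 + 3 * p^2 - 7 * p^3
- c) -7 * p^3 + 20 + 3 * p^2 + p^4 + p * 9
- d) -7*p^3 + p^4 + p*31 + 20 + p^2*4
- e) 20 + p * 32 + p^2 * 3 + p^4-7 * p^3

Expanding (p+1) * (-4+p) * (p - 5) * (p+1):
= p^4 + 20 + p * 31 + 3 * p^2 - 7 * p^3
b) p^4 + 20 + p * 31 + 3 * p^2 - 7 * p^3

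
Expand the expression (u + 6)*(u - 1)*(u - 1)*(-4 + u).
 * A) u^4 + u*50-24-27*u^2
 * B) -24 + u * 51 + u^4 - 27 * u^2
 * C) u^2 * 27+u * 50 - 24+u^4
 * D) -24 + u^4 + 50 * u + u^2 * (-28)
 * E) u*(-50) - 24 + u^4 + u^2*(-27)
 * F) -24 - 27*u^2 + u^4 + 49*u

Expanding (u + 6)*(u - 1)*(u - 1)*(-4 + u):
= u^4 + u*50-24-27*u^2
A) u^4 + u*50-24-27*u^2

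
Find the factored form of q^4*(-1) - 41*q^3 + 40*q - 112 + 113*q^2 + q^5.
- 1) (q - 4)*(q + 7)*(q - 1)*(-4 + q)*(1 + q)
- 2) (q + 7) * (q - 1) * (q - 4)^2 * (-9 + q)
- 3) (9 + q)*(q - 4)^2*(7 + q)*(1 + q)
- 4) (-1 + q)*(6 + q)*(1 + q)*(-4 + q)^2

We need to factor q^4*(-1) - 41*q^3 + 40*q - 112 + 113*q^2 + q^5.
The factored form is (q - 4)*(q + 7)*(q - 1)*(-4 + q)*(1 + q).
1) (q - 4)*(q + 7)*(q - 1)*(-4 + q)*(1 + q)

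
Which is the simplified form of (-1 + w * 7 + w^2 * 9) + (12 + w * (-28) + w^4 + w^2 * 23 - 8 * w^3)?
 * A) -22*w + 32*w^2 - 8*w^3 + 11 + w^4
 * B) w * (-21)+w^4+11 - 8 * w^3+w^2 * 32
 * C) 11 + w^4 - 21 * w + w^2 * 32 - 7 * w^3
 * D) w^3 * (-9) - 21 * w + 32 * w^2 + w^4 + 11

Adding the polynomials and combining like terms:
(-1 + w*7 + w^2*9) + (12 + w*(-28) + w^4 + w^2*23 - 8*w^3)
= w * (-21)+w^4+11 - 8 * w^3+w^2 * 32
B) w * (-21)+w^4+11 - 8 * w^3+w^2 * 32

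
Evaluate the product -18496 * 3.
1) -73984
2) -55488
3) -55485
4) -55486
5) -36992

-18496 * 3 = -55488
2) -55488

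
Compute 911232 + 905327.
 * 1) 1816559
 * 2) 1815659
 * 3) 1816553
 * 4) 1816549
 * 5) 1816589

911232 + 905327 = 1816559
1) 1816559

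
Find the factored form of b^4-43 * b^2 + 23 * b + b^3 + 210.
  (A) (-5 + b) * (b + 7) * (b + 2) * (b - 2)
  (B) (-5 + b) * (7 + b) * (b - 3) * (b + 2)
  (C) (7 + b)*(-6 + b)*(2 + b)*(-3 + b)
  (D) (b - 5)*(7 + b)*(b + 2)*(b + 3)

We need to factor b^4-43 * b^2 + 23 * b + b^3 + 210.
The factored form is (-5 + b) * (7 + b) * (b - 3) * (b + 2).
B) (-5 + b) * (7 + b) * (b - 3) * (b + 2)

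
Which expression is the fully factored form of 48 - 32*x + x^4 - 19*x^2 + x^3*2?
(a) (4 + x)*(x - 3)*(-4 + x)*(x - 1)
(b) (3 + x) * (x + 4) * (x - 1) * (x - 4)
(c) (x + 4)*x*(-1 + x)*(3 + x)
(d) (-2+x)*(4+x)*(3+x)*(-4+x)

We need to factor 48 - 32*x + x^4 - 19*x^2 + x^3*2.
The factored form is (3 + x) * (x + 4) * (x - 1) * (x - 4).
b) (3 + x) * (x + 4) * (x - 1) * (x - 4)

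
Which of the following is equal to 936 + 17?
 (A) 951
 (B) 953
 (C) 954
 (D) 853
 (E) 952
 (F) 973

936 + 17 = 953
B) 953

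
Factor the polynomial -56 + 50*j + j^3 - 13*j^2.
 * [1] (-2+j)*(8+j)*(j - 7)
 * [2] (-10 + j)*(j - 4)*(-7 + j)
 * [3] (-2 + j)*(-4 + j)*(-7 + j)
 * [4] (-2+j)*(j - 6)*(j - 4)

We need to factor -56 + 50*j + j^3 - 13*j^2.
The factored form is (-2 + j)*(-4 + j)*(-7 + j).
3) (-2 + j)*(-4 + j)*(-7 + j)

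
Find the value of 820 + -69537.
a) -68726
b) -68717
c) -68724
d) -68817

820 + -69537 = -68717
b) -68717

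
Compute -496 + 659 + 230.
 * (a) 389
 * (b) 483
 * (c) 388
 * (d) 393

First: -496 + 659 = 163
Then: 163 + 230 = 393
d) 393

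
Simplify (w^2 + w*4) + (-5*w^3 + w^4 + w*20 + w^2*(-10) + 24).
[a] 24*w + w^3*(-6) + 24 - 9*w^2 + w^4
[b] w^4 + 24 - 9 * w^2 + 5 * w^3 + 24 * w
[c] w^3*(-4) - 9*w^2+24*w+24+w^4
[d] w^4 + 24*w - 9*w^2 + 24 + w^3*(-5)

Adding the polynomials and combining like terms:
(w^2 + w*4) + (-5*w^3 + w^4 + w*20 + w^2*(-10) + 24)
= w^4 + 24*w - 9*w^2 + 24 + w^3*(-5)
d) w^4 + 24*w - 9*w^2 + 24 + w^3*(-5)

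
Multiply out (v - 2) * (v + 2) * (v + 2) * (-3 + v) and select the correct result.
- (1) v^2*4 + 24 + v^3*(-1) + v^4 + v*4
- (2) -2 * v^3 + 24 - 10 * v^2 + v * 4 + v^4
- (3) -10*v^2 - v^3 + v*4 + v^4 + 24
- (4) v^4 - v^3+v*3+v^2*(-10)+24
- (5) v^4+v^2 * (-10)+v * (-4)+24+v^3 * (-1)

Expanding (v - 2) * (v + 2) * (v + 2) * (-3 + v):
= -10*v^2 - v^3 + v*4 + v^4 + 24
3) -10*v^2 - v^3 + v*4 + v^4 + 24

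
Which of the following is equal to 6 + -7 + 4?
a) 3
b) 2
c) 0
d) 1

First: 6 + -7 = -1
Then: -1 + 4 = 3
a) 3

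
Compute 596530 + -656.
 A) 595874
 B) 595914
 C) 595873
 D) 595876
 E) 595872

596530 + -656 = 595874
A) 595874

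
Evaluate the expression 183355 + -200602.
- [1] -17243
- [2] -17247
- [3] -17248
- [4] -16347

183355 + -200602 = -17247
2) -17247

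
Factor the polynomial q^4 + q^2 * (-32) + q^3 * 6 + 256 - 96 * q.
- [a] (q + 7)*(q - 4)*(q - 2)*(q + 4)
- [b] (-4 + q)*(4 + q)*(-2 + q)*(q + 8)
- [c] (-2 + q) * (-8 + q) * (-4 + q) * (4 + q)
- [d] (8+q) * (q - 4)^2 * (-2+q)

We need to factor q^4 + q^2 * (-32) + q^3 * 6 + 256 - 96 * q.
The factored form is (-4 + q)*(4 + q)*(-2 + q)*(q + 8).
b) (-4 + q)*(4 + q)*(-2 + q)*(q + 8)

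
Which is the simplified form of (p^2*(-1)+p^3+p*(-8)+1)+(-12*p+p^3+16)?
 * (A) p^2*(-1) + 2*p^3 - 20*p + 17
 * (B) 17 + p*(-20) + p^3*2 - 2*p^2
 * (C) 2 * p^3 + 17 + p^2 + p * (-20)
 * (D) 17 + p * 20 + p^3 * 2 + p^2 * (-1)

Adding the polynomials and combining like terms:
(p^2*(-1) + p^3 + p*(-8) + 1) + (-12*p + p^3 + 16)
= p^2*(-1) + 2*p^3 - 20*p + 17
A) p^2*(-1) + 2*p^3 - 20*p + 17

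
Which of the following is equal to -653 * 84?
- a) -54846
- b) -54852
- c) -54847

-653 * 84 = -54852
b) -54852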